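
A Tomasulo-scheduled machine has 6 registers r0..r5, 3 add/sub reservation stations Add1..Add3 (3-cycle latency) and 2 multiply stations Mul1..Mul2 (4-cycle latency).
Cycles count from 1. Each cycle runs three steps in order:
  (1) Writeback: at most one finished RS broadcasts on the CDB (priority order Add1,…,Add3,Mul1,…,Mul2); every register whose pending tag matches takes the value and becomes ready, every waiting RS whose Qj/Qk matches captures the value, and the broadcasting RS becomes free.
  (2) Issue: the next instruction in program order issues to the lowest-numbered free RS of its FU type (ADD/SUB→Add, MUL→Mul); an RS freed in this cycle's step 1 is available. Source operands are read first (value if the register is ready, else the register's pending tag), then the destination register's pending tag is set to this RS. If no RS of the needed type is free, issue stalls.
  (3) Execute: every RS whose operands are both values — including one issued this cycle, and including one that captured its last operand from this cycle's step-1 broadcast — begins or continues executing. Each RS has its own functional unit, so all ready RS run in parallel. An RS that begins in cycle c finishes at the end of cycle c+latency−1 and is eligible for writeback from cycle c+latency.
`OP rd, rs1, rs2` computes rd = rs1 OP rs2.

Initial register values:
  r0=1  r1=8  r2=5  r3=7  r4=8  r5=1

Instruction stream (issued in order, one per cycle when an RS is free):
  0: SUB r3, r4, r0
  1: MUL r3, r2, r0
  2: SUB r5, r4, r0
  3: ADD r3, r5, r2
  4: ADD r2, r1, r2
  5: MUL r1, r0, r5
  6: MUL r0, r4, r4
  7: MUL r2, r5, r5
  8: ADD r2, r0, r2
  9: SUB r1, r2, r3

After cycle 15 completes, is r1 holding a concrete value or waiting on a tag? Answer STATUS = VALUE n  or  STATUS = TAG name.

STATUS = TAG Add2

c1: issue SUB r3<-Add1 | r0:1,r1:8,r2:5,r3:Add1,r4:8,r5:1
c2: issue MUL r3<-Mul1 | r0:1,r1:8,r2:5,r3:Mul1,r4:8,r5:1
c3: issue SUB r5<-Add2 | r0:1,r1:8,r2:5,r3:Mul1,r4:8,r5:Add2
c4: CDB Add1=7; issue ADD r3<-Add1 | r0:1,r1:8,r2:5,r3:Add1,r4:8,r5:Add2
c5: issue ADD r2<-Add3 | r0:1,r1:8,r2:Add3,r3:Add1,r4:8,r5:Add2
c6: CDB Add2=7; issue MUL r1<-Mul2 | r0:1,r1:Mul2,r2:Add3,r3:Add1,r4:8,r5:7
c7: CDB Mul1=5; issue MUL r0<-Mul1 | r0:Mul1,r1:Mul2,r2:Add3,r3:Add1,r4:8,r5:7
c8: CDB Add3=13; stall | r0:Mul1,r1:Mul2,r2:13,r3:Add1,r4:8,r5:7
c9: CDB Add1=12; stall | r0:Mul1,r1:Mul2,r2:13,r3:12,r4:8,r5:7
c10: CDB Mul2=7; issue MUL r2<-Mul2 | r0:Mul1,r1:7,r2:Mul2,r3:12,r4:8,r5:7
c11: CDB Mul1=64; issue ADD r2<-Add1 | r0:64,r1:7,r2:Add1,r3:12,r4:8,r5:7
c12: issue SUB r1<-Add2 | r0:64,r1:Add2,r2:Add1,r3:12,r4:8,r5:7
c13: - | r0:64,r1:Add2,r2:Add1,r3:12,r4:8,r5:7
c14: CDB Mul2=49 | r0:64,r1:Add2,r2:Add1,r3:12,r4:8,r5:7
c15: - | r0:64,r1:Add2,r2:Add1,r3:12,r4:8,r5:7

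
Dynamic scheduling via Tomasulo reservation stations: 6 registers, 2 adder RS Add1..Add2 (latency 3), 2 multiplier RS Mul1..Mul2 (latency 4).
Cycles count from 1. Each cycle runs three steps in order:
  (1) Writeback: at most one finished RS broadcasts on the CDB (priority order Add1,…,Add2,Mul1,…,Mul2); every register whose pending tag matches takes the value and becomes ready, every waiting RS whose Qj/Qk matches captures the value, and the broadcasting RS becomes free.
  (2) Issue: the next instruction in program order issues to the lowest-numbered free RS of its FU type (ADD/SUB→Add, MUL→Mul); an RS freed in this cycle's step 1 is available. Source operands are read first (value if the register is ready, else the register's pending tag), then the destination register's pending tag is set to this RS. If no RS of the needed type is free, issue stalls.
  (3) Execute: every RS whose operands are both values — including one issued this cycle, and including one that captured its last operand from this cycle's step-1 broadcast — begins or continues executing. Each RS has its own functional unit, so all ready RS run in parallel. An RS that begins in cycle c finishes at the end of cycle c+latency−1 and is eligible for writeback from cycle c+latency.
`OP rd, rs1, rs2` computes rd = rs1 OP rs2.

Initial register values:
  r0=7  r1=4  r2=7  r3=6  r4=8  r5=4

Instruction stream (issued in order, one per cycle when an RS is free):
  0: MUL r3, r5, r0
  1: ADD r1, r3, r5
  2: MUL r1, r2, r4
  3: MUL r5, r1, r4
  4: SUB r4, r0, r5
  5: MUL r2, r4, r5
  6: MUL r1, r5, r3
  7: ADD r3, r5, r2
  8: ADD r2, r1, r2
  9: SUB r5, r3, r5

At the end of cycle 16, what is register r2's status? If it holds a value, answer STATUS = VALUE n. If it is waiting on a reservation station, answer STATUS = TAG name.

STATUS = TAG Add2

cycle 1: issue MUL r3<-Mul1 // r0:7,r1:4,r2:7,r3:Mul1,r4:8,r5:4
cycle 2: issue ADD r1<-Add1 // r0:7,r1:Add1,r2:7,r3:Mul1,r4:8,r5:4
cycle 3: issue MUL r1<-Mul2 // r0:7,r1:Mul2,r2:7,r3:Mul1,r4:8,r5:4
cycle 4: stall // r0:7,r1:Mul2,r2:7,r3:Mul1,r4:8,r5:4
cycle 5: CDB Mul1=28; issue MUL r5<-Mul1 // r0:7,r1:Mul2,r2:7,r3:28,r4:8,r5:Mul1
cycle 6: issue SUB r4<-Add2 // r0:7,r1:Mul2,r2:7,r3:28,r4:Add2,r5:Mul1
cycle 7: CDB Mul2=56; issue MUL r2<-Mul2 // r0:7,r1:56,r2:Mul2,r3:28,r4:Add2,r5:Mul1
cycle 8: CDB Add1=32; stall // r0:7,r1:56,r2:Mul2,r3:28,r4:Add2,r5:Mul1
cycle 9: stall // r0:7,r1:56,r2:Mul2,r3:28,r4:Add2,r5:Mul1
cycle 10: stall // r0:7,r1:56,r2:Mul2,r3:28,r4:Add2,r5:Mul1
cycle 11: CDB Mul1=448; issue MUL r1<-Mul1 // r0:7,r1:Mul1,r2:Mul2,r3:28,r4:Add2,r5:448
cycle 12: issue ADD r3<-Add1 // r0:7,r1:Mul1,r2:Mul2,r3:Add1,r4:Add2,r5:448
cycle 13: stall // r0:7,r1:Mul1,r2:Mul2,r3:Add1,r4:Add2,r5:448
cycle 14: CDB Add2=-441; issue ADD r2<-Add2 // r0:7,r1:Mul1,r2:Add2,r3:Add1,r4:-441,r5:448
cycle 15: CDB Mul1=12544; stall // r0:7,r1:12544,r2:Add2,r3:Add1,r4:-441,r5:448
cycle 16: stall // r0:7,r1:12544,r2:Add2,r3:Add1,r4:-441,r5:448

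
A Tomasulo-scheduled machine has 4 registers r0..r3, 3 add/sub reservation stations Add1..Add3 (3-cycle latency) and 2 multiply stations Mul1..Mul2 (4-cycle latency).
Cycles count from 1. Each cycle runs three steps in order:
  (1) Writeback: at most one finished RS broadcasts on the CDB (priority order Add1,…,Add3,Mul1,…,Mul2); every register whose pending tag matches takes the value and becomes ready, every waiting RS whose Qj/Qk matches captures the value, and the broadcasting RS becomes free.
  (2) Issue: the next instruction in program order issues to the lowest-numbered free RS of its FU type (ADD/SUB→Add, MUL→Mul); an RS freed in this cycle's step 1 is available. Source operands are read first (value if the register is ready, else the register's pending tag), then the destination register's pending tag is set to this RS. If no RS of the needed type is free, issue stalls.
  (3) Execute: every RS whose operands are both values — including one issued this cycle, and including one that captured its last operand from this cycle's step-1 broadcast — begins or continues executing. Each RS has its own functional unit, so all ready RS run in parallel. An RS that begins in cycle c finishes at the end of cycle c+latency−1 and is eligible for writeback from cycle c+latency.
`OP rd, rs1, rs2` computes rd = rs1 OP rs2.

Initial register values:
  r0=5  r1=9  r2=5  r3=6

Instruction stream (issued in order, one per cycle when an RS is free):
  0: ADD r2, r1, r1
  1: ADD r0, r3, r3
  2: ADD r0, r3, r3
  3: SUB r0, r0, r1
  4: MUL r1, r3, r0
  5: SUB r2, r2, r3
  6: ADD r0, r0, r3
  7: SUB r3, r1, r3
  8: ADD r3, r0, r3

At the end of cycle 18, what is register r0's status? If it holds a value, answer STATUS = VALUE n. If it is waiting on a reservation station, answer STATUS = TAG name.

STATUS = VALUE 9

cycle 1: issue ADD r2<-Add1 // r0:5,r1:9,r2:Add1,r3:6
cycle 2: issue ADD r0<-Add2 // r0:Add2,r1:9,r2:Add1,r3:6
cycle 3: issue ADD r0<-Add3 // r0:Add3,r1:9,r2:Add1,r3:6
cycle 4: CDB Add1=18; issue SUB r0<-Add1 // r0:Add1,r1:9,r2:18,r3:6
cycle 5: CDB Add2=12; issue MUL r1<-Mul1 // r0:Add1,r1:Mul1,r2:18,r3:6
cycle 6: CDB Add3=12; issue SUB r2<-Add2 // r0:Add1,r1:Mul1,r2:Add2,r3:6
cycle 7: issue ADD r0<-Add3 // r0:Add3,r1:Mul1,r2:Add2,r3:6
cycle 8: stall // r0:Add3,r1:Mul1,r2:Add2,r3:6
cycle 9: CDB Add1=3; issue SUB r3<-Add1 // r0:Add3,r1:Mul1,r2:Add2,r3:Add1
cycle 10: CDB Add2=12; issue ADD r3<-Add2 // r0:Add3,r1:Mul1,r2:12,r3:Add2
cycle 11: - // r0:Add3,r1:Mul1,r2:12,r3:Add2
cycle 12: CDB Add3=9 // r0:9,r1:Mul1,r2:12,r3:Add2
cycle 13: CDB Mul1=18 // r0:9,r1:18,r2:12,r3:Add2
cycle 14: - // r0:9,r1:18,r2:12,r3:Add2
cycle 15: - // r0:9,r1:18,r2:12,r3:Add2
cycle 16: CDB Add1=12 // r0:9,r1:18,r2:12,r3:Add2
cycle 17: - // r0:9,r1:18,r2:12,r3:Add2
cycle 18: - // r0:9,r1:18,r2:12,r3:Add2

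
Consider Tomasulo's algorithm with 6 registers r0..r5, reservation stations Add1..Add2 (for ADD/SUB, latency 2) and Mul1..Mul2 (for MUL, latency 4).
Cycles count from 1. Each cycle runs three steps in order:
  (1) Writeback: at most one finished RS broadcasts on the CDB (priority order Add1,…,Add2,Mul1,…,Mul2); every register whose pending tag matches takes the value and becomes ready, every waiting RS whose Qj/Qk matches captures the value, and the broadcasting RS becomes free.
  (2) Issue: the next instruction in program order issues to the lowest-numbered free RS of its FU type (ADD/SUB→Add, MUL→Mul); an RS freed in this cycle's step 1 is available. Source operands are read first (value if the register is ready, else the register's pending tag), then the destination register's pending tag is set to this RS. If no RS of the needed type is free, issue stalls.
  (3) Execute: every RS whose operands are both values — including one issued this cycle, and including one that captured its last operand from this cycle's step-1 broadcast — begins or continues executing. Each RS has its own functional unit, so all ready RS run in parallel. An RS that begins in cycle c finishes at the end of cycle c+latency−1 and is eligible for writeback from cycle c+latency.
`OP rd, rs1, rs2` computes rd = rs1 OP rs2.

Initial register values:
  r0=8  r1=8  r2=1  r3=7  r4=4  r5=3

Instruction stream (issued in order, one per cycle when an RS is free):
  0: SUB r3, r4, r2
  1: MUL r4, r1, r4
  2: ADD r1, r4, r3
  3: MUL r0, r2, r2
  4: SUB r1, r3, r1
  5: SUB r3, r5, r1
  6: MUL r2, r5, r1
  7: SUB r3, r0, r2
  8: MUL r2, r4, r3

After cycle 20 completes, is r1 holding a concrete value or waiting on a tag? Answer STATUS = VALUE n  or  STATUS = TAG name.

cycle 1: issue SUB r3<-Add1 // r0:8,r1:8,r2:1,r3:Add1,r4:4,r5:3
cycle 2: issue MUL r4<-Mul1 // r0:8,r1:8,r2:1,r3:Add1,r4:Mul1,r5:3
cycle 3: CDB Add1=3; issue ADD r1<-Add1 // r0:8,r1:Add1,r2:1,r3:3,r4:Mul1,r5:3
cycle 4: issue MUL r0<-Mul2 // r0:Mul2,r1:Add1,r2:1,r3:3,r4:Mul1,r5:3
cycle 5: issue SUB r1<-Add2 // r0:Mul2,r1:Add2,r2:1,r3:3,r4:Mul1,r5:3
cycle 6: CDB Mul1=32; stall // r0:Mul2,r1:Add2,r2:1,r3:3,r4:32,r5:3
cycle 7: stall // r0:Mul2,r1:Add2,r2:1,r3:3,r4:32,r5:3
cycle 8: CDB Add1=35; issue SUB r3<-Add1 // r0:Mul2,r1:Add2,r2:1,r3:Add1,r4:32,r5:3
cycle 9: CDB Mul2=1; issue MUL r2<-Mul1 // r0:1,r1:Add2,r2:Mul1,r3:Add1,r4:32,r5:3
cycle 10: CDB Add2=-32; issue SUB r3<-Add2 // r0:1,r1:-32,r2:Mul1,r3:Add2,r4:32,r5:3
cycle 11: issue MUL r2<-Mul2 // r0:1,r1:-32,r2:Mul2,r3:Add2,r4:32,r5:3
cycle 12: CDB Add1=35 // r0:1,r1:-32,r2:Mul2,r3:Add2,r4:32,r5:3
cycle 13: - // r0:1,r1:-32,r2:Mul2,r3:Add2,r4:32,r5:3
cycle 14: CDB Mul1=-96 // r0:1,r1:-32,r2:Mul2,r3:Add2,r4:32,r5:3
cycle 15: - // r0:1,r1:-32,r2:Mul2,r3:Add2,r4:32,r5:3
cycle 16: CDB Add2=97 // r0:1,r1:-32,r2:Mul2,r3:97,r4:32,r5:3
cycle 17: - // r0:1,r1:-32,r2:Mul2,r3:97,r4:32,r5:3
cycle 18: - // r0:1,r1:-32,r2:Mul2,r3:97,r4:32,r5:3
cycle 19: - // r0:1,r1:-32,r2:Mul2,r3:97,r4:32,r5:3
cycle 20: CDB Mul2=3104 // r0:1,r1:-32,r2:3104,r3:97,r4:32,r5:3

STATUS = VALUE -32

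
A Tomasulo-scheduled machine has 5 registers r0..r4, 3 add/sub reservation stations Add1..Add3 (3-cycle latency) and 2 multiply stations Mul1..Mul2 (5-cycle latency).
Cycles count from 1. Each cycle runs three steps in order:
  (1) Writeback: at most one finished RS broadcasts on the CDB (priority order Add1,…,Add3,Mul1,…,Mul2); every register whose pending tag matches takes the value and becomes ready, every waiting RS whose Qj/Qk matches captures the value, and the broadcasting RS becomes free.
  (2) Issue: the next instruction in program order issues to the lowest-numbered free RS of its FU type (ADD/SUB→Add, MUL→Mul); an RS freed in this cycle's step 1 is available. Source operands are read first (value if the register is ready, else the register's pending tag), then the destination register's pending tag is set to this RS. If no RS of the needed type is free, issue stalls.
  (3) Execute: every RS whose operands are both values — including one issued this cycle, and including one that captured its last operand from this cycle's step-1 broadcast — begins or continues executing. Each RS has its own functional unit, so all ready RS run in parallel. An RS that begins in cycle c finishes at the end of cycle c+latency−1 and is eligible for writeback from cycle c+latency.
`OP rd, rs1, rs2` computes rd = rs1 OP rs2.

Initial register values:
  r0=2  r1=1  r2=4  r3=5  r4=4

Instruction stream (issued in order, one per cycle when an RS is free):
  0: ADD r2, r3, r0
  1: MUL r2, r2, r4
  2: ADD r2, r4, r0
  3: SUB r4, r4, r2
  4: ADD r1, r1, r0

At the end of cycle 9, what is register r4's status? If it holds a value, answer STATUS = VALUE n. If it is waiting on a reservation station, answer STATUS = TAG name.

cycle 1: issue ADD r2<-Add1 // r0:2,r1:1,r2:Add1,r3:5,r4:4
cycle 2: issue MUL r2<-Mul1 // r0:2,r1:1,r2:Mul1,r3:5,r4:4
cycle 3: issue ADD r2<-Add2 // r0:2,r1:1,r2:Add2,r3:5,r4:4
cycle 4: CDB Add1=7; issue SUB r4<-Add1 // r0:2,r1:1,r2:Add2,r3:5,r4:Add1
cycle 5: issue ADD r1<-Add3 // r0:2,r1:Add3,r2:Add2,r3:5,r4:Add1
cycle 6: CDB Add2=6 // r0:2,r1:Add3,r2:6,r3:5,r4:Add1
cycle 7: - // r0:2,r1:Add3,r2:6,r3:5,r4:Add1
cycle 8: CDB Add3=3 // r0:2,r1:3,r2:6,r3:5,r4:Add1
cycle 9: CDB Add1=-2 // r0:2,r1:3,r2:6,r3:5,r4:-2

STATUS = VALUE -2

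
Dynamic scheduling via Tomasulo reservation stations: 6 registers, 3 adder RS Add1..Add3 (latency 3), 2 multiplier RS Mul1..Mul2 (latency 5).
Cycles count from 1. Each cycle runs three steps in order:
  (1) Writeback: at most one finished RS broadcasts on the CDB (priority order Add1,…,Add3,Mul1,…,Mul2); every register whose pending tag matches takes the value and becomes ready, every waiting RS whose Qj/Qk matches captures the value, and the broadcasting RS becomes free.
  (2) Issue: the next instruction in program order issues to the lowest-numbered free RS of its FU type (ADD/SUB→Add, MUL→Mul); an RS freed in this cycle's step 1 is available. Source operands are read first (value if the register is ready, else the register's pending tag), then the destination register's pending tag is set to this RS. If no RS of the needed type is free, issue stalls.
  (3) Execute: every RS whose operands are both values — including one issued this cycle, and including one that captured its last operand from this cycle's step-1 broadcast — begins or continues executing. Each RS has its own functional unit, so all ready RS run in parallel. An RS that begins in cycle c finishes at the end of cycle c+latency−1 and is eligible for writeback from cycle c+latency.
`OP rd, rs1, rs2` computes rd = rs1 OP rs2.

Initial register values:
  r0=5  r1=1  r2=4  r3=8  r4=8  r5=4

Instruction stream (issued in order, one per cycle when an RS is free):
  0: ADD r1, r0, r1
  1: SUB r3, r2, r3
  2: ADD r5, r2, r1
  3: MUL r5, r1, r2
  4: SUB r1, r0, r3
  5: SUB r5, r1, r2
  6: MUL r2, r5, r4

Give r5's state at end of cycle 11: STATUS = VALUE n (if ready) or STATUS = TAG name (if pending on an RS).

STATUS = VALUE 5

cycle 1: issue ADD r1<-Add1 // r0:5,r1:Add1,r2:4,r3:8,r4:8,r5:4
cycle 2: issue SUB r3<-Add2 // r0:5,r1:Add1,r2:4,r3:Add2,r4:8,r5:4
cycle 3: issue ADD r5<-Add3 // r0:5,r1:Add1,r2:4,r3:Add2,r4:8,r5:Add3
cycle 4: CDB Add1=6; issue MUL r5<-Mul1 // r0:5,r1:6,r2:4,r3:Add2,r4:8,r5:Mul1
cycle 5: CDB Add2=-4; issue SUB r1<-Add1 // r0:5,r1:Add1,r2:4,r3:-4,r4:8,r5:Mul1
cycle 6: issue SUB r5<-Add2 // r0:5,r1:Add1,r2:4,r3:-4,r4:8,r5:Add2
cycle 7: CDB Add3=10; issue MUL r2<-Mul2 // r0:5,r1:Add1,r2:Mul2,r3:-4,r4:8,r5:Add2
cycle 8: CDB Add1=9 // r0:5,r1:9,r2:Mul2,r3:-4,r4:8,r5:Add2
cycle 9: CDB Mul1=24 // r0:5,r1:9,r2:Mul2,r3:-4,r4:8,r5:Add2
cycle 10: - // r0:5,r1:9,r2:Mul2,r3:-4,r4:8,r5:Add2
cycle 11: CDB Add2=5 // r0:5,r1:9,r2:Mul2,r3:-4,r4:8,r5:5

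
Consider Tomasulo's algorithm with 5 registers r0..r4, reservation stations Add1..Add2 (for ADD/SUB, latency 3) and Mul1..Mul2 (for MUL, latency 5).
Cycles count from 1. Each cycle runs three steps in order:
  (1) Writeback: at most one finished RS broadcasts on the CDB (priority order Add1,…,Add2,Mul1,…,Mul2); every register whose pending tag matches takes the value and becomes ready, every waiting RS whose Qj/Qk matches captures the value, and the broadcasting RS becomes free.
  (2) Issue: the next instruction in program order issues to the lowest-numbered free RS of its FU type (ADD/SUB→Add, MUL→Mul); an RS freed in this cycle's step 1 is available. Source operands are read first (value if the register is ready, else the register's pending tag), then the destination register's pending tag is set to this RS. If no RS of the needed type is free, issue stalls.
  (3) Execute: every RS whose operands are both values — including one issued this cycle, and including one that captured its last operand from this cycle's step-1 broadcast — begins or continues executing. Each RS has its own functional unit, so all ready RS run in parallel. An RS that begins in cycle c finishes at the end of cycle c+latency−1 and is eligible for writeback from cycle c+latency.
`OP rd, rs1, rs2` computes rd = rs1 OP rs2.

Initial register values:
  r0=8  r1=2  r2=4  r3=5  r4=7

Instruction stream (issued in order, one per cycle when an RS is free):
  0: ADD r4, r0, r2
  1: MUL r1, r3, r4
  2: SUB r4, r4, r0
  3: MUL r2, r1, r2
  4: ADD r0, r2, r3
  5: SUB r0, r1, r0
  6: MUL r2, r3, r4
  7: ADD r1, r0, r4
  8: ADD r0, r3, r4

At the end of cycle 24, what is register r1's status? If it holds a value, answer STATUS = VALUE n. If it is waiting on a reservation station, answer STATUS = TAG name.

  c1: issue ADD r4<-Add1  regs: r0:8,r1:2,r2:4,r3:5,r4:Add1
  c2: issue MUL r1<-Mul1  regs: r0:8,r1:Mul1,r2:4,r3:5,r4:Add1
  c3: issue SUB r4<-Add2  regs: r0:8,r1:Mul1,r2:4,r3:5,r4:Add2
  c4: CDB Add1=12; issue MUL r2<-Mul2  regs: r0:8,r1:Mul1,r2:Mul2,r3:5,r4:Add2
  c5: issue ADD r0<-Add1  regs: r0:Add1,r1:Mul1,r2:Mul2,r3:5,r4:Add2
  c6: stall  regs: r0:Add1,r1:Mul1,r2:Mul2,r3:5,r4:Add2
  c7: CDB Add2=4; issue SUB r0<-Add2  regs: r0:Add2,r1:Mul1,r2:Mul2,r3:5,r4:4
  c8: stall  regs: r0:Add2,r1:Mul1,r2:Mul2,r3:5,r4:4
  c9: CDB Mul1=60; issue MUL r2<-Mul1  regs: r0:Add2,r1:60,r2:Mul1,r3:5,r4:4
  c10: stall  regs: r0:Add2,r1:60,r2:Mul1,r3:5,r4:4
  c11: stall  regs: r0:Add2,r1:60,r2:Mul1,r3:5,r4:4
  c12: stall  regs: r0:Add2,r1:60,r2:Mul1,r3:5,r4:4
  c13: stall  regs: r0:Add2,r1:60,r2:Mul1,r3:5,r4:4
  c14: CDB Mul1=20; stall  regs: r0:Add2,r1:60,r2:20,r3:5,r4:4
  c15: CDB Mul2=240; stall  regs: r0:Add2,r1:60,r2:20,r3:5,r4:4
  c16: stall  regs: r0:Add2,r1:60,r2:20,r3:5,r4:4
  c17: stall  regs: r0:Add2,r1:60,r2:20,r3:5,r4:4
  c18: CDB Add1=245; issue ADD r1<-Add1  regs: r0:Add2,r1:Add1,r2:20,r3:5,r4:4
  c19: stall  regs: r0:Add2,r1:Add1,r2:20,r3:5,r4:4
  c20: stall  regs: r0:Add2,r1:Add1,r2:20,r3:5,r4:4
  c21: CDB Add2=-185; issue ADD r0<-Add2  regs: r0:Add2,r1:Add1,r2:20,r3:5,r4:4
  c22: -  regs: r0:Add2,r1:Add1,r2:20,r3:5,r4:4
  c23: -  regs: r0:Add2,r1:Add1,r2:20,r3:5,r4:4
  c24: CDB Add1=-181  regs: r0:Add2,r1:-181,r2:20,r3:5,r4:4

STATUS = VALUE -181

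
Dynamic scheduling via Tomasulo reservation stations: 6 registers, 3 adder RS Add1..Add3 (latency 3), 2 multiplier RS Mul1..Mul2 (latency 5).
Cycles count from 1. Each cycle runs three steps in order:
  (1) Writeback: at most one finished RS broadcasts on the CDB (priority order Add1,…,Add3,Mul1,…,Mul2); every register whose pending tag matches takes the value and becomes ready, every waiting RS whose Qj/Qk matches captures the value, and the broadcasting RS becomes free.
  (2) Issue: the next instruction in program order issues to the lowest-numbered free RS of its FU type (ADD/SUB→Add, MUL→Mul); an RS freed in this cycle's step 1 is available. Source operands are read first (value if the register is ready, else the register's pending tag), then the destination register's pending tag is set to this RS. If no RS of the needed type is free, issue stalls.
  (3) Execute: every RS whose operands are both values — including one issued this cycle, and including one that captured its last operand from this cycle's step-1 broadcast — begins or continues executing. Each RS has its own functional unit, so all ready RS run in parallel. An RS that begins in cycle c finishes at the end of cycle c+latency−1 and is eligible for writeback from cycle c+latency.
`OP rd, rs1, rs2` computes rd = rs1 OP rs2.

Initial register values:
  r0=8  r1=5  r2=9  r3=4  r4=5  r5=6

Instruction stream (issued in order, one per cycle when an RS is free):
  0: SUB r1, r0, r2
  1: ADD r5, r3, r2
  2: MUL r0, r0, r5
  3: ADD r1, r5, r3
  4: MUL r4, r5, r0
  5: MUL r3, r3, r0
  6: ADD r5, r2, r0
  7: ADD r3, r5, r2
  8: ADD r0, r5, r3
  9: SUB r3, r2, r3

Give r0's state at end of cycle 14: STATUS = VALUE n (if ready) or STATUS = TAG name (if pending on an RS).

STATUS = TAG Add3

cycle 1: issue SUB r1<-Add1 // r0:8,r1:Add1,r2:9,r3:4,r4:5,r5:6
cycle 2: issue ADD r5<-Add2 // r0:8,r1:Add1,r2:9,r3:4,r4:5,r5:Add2
cycle 3: issue MUL r0<-Mul1 // r0:Mul1,r1:Add1,r2:9,r3:4,r4:5,r5:Add2
cycle 4: CDB Add1=-1; issue ADD r1<-Add1 // r0:Mul1,r1:Add1,r2:9,r3:4,r4:5,r5:Add2
cycle 5: CDB Add2=13; issue MUL r4<-Mul2 // r0:Mul1,r1:Add1,r2:9,r3:4,r4:Mul2,r5:13
cycle 6: stall // r0:Mul1,r1:Add1,r2:9,r3:4,r4:Mul2,r5:13
cycle 7: stall // r0:Mul1,r1:Add1,r2:9,r3:4,r4:Mul2,r5:13
cycle 8: CDB Add1=17; stall // r0:Mul1,r1:17,r2:9,r3:4,r4:Mul2,r5:13
cycle 9: stall // r0:Mul1,r1:17,r2:9,r3:4,r4:Mul2,r5:13
cycle 10: CDB Mul1=104; issue MUL r3<-Mul1 // r0:104,r1:17,r2:9,r3:Mul1,r4:Mul2,r5:13
cycle 11: issue ADD r5<-Add1 // r0:104,r1:17,r2:9,r3:Mul1,r4:Mul2,r5:Add1
cycle 12: issue ADD r3<-Add2 // r0:104,r1:17,r2:9,r3:Add2,r4:Mul2,r5:Add1
cycle 13: issue ADD r0<-Add3 // r0:Add3,r1:17,r2:9,r3:Add2,r4:Mul2,r5:Add1
cycle 14: CDB Add1=113; issue SUB r3<-Add1 // r0:Add3,r1:17,r2:9,r3:Add1,r4:Mul2,r5:113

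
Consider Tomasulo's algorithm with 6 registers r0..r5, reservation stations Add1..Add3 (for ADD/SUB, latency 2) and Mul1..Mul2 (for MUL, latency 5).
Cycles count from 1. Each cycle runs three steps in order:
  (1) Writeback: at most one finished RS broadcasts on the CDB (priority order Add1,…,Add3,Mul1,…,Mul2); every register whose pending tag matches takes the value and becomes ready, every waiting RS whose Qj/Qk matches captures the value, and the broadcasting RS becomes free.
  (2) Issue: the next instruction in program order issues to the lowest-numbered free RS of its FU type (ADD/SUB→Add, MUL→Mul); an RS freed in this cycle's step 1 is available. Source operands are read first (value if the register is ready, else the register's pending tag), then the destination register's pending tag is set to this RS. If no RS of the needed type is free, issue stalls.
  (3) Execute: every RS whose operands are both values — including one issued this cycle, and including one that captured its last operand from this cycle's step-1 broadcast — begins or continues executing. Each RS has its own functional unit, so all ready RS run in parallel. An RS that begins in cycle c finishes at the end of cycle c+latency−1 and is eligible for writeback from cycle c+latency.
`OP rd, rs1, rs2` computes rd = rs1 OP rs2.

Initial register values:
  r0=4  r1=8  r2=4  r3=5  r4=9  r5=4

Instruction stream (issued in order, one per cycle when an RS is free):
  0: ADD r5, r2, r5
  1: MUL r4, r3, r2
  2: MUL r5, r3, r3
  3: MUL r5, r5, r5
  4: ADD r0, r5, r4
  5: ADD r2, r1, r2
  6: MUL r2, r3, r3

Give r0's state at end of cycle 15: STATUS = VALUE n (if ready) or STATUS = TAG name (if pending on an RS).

c1: issue ADD r5<-Add1 | r0:4,r1:8,r2:4,r3:5,r4:9,r5:Add1
c2: issue MUL r4<-Mul1 | r0:4,r1:8,r2:4,r3:5,r4:Mul1,r5:Add1
c3: CDB Add1=8; issue MUL r5<-Mul2 | r0:4,r1:8,r2:4,r3:5,r4:Mul1,r5:Mul2
c4: stall | r0:4,r1:8,r2:4,r3:5,r4:Mul1,r5:Mul2
c5: stall | r0:4,r1:8,r2:4,r3:5,r4:Mul1,r5:Mul2
c6: stall | r0:4,r1:8,r2:4,r3:5,r4:Mul1,r5:Mul2
c7: CDB Mul1=20; issue MUL r5<-Mul1 | r0:4,r1:8,r2:4,r3:5,r4:20,r5:Mul1
c8: CDB Mul2=25; issue ADD r0<-Add1 | r0:Add1,r1:8,r2:4,r3:5,r4:20,r5:Mul1
c9: issue ADD r2<-Add2 | r0:Add1,r1:8,r2:Add2,r3:5,r4:20,r5:Mul1
c10: issue MUL r2<-Mul2 | r0:Add1,r1:8,r2:Mul2,r3:5,r4:20,r5:Mul1
c11: CDB Add2=12 | r0:Add1,r1:8,r2:Mul2,r3:5,r4:20,r5:Mul1
c12: - | r0:Add1,r1:8,r2:Mul2,r3:5,r4:20,r5:Mul1
c13: CDB Mul1=625 | r0:Add1,r1:8,r2:Mul2,r3:5,r4:20,r5:625
c14: - | r0:Add1,r1:8,r2:Mul2,r3:5,r4:20,r5:625
c15: CDB Add1=645 | r0:645,r1:8,r2:Mul2,r3:5,r4:20,r5:625

STATUS = VALUE 645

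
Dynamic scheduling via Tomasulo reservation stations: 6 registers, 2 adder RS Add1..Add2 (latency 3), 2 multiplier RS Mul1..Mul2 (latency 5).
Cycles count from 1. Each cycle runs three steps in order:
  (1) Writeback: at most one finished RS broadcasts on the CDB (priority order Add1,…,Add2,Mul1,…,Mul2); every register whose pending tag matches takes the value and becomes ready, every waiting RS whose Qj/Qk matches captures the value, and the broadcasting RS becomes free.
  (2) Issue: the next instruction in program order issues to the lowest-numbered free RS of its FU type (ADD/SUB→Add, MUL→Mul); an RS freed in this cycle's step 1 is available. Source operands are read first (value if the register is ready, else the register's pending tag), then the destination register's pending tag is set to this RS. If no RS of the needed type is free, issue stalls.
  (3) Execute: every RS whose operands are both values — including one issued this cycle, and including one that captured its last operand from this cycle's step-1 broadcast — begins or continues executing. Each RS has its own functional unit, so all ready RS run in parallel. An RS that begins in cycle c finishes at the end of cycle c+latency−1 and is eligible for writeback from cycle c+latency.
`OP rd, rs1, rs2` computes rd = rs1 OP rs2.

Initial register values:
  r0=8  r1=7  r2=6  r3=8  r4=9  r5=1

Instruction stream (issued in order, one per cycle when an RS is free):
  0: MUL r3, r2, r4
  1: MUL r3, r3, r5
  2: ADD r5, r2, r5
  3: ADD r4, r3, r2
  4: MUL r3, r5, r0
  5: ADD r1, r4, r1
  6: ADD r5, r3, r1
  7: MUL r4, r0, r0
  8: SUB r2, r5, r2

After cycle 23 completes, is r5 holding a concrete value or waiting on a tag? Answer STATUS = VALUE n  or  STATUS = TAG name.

c1: issue MUL r3<-Mul1 | r0:8,r1:7,r2:6,r3:Mul1,r4:9,r5:1
c2: issue MUL r3<-Mul2 | r0:8,r1:7,r2:6,r3:Mul2,r4:9,r5:1
c3: issue ADD r5<-Add1 | r0:8,r1:7,r2:6,r3:Mul2,r4:9,r5:Add1
c4: issue ADD r4<-Add2 | r0:8,r1:7,r2:6,r3:Mul2,r4:Add2,r5:Add1
c5: stall | r0:8,r1:7,r2:6,r3:Mul2,r4:Add2,r5:Add1
c6: CDB Add1=7; stall | r0:8,r1:7,r2:6,r3:Mul2,r4:Add2,r5:7
c7: CDB Mul1=54; issue MUL r3<-Mul1 | r0:8,r1:7,r2:6,r3:Mul1,r4:Add2,r5:7
c8: issue ADD r1<-Add1 | r0:8,r1:Add1,r2:6,r3:Mul1,r4:Add2,r5:7
c9: stall | r0:8,r1:Add1,r2:6,r3:Mul1,r4:Add2,r5:7
c10: stall | r0:8,r1:Add1,r2:6,r3:Mul1,r4:Add2,r5:7
c11: stall | r0:8,r1:Add1,r2:6,r3:Mul1,r4:Add2,r5:7
c12: CDB Mul1=56; stall | r0:8,r1:Add1,r2:6,r3:56,r4:Add2,r5:7
c13: CDB Mul2=54; stall | r0:8,r1:Add1,r2:6,r3:56,r4:Add2,r5:7
c14: stall | r0:8,r1:Add1,r2:6,r3:56,r4:Add2,r5:7
c15: stall | r0:8,r1:Add1,r2:6,r3:56,r4:Add2,r5:7
c16: CDB Add2=60; issue ADD r5<-Add2 | r0:8,r1:Add1,r2:6,r3:56,r4:60,r5:Add2
c17: issue MUL r4<-Mul1 | r0:8,r1:Add1,r2:6,r3:56,r4:Mul1,r5:Add2
c18: stall | r0:8,r1:Add1,r2:6,r3:56,r4:Mul1,r5:Add2
c19: CDB Add1=67; issue SUB r2<-Add1 | r0:8,r1:67,r2:Add1,r3:56,r4:Mul1,r5:Add2
c20: - | r0:8,r1:67,r2:Add1,r3:56,r4:Mul1,r5:Add2
c21: - | r0:8,r1:67,r2:Add1,r3:56,r4:Mul1,r5:Add2
c22: CDB Add2=123 | r0:8,r1:67,r2:Add1,r3:56,r4:Mul1,r5:123
c23: CDB Mul1=64 | r0:8,r1:67,r2:Add1,r3:56,r4:64,r5:123

STATUS = VALUE 123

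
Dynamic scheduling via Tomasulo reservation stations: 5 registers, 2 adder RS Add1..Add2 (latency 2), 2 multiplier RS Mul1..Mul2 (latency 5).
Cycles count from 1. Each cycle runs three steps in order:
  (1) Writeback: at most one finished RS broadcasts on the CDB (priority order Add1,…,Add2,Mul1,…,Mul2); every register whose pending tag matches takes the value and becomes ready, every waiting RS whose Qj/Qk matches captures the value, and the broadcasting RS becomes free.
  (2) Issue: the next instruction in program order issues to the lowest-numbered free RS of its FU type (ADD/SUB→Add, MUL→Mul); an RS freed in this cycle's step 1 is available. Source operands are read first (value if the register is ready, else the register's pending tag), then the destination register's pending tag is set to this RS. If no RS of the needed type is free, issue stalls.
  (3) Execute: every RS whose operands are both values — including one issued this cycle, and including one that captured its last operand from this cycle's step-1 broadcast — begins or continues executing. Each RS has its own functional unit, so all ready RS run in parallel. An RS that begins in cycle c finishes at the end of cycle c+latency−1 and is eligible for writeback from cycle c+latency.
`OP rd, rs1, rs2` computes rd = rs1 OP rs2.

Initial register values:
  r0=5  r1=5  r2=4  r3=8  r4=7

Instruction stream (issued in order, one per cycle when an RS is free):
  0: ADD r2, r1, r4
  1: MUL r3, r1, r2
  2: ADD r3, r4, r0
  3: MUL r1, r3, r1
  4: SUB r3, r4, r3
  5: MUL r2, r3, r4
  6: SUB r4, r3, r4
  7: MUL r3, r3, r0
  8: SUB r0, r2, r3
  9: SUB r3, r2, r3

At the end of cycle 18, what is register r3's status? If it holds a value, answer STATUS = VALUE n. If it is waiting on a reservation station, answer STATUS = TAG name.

c1: issue ADD r2<-Add1 | r0:5,r1:5,r2:Add1,r3:8,r4:7
c2: issue MUL r3<-Mul1 | r0:5,r1:5,r2:Add1,r3:Mul1,r4:7
c3: CDB Add1=12; issue ADD r3<-Add1 | r0:5,r1:5,r2:12,r3:Add1,r4:7
c4: issue MUL r1<-Mul2 | r0:5,r1:Mul2,r2:12,r3:Add1,r4:7
c5: CDB Add1=12; issue SUB r3<-Add1 | r0:5,r1:Mul2,r2:12,r3:Add1,r4:7
c6: stall | r0:5,r1:Mul2,r2:12,r3:Add1,r4:7
c7: CDB Add1=-5; stall | r0:5,r1:Mul2,r2:12,r3:-5,r4:7
c8: CDB Mul1=60; issue MUL r2<-Mul1 | r0:5,r1:Mul2,r2:Mul1,r3:-5,r4:7
c9: issue SUB r4<-Add1 | r0:5,r1:Mul2,r2:Mul1,r3:-5,r4:Add1
c10: CDB Mul2=60; issue MUL r3<-Mul2 | r0:5,r1:60,r2:Mul1,r3:Mul2,r4:Add1
c11: CDB Add1=-12; issue SUB r0<-Add1 | r0:Add1,r1:60,r2:Mul1,r3:Mul2,r4:-12
c12: issue SUB r3<-Add2 | r0:Add1,r1:60,r2:Mul1,r3:Add2,r4:-12
c13: CDB Mul1=-35 | r0:Add1,r1:60,r2:-35,r3:Add2,r4:-12
c14: - | r0:Add1,r1:60,r2:-35,r3:Add2,r4:-12
c15: CDB Mul2=-25 | r0:Add1,r1:60,r2:-35,r3:Add2,r4:-12
c16: - | r0:Add1,r1:60,r2:-35,r3:Add2,r4:-12
c17: CDB Add1=-10 | r0:-10,r1:60,r2:-35,r3:Add2,r4:-12
c18: CDB Add2=-10 | r0:-10,r1:60,r2:-35,r3:-10,r4:-12

STATUS = VALUE -10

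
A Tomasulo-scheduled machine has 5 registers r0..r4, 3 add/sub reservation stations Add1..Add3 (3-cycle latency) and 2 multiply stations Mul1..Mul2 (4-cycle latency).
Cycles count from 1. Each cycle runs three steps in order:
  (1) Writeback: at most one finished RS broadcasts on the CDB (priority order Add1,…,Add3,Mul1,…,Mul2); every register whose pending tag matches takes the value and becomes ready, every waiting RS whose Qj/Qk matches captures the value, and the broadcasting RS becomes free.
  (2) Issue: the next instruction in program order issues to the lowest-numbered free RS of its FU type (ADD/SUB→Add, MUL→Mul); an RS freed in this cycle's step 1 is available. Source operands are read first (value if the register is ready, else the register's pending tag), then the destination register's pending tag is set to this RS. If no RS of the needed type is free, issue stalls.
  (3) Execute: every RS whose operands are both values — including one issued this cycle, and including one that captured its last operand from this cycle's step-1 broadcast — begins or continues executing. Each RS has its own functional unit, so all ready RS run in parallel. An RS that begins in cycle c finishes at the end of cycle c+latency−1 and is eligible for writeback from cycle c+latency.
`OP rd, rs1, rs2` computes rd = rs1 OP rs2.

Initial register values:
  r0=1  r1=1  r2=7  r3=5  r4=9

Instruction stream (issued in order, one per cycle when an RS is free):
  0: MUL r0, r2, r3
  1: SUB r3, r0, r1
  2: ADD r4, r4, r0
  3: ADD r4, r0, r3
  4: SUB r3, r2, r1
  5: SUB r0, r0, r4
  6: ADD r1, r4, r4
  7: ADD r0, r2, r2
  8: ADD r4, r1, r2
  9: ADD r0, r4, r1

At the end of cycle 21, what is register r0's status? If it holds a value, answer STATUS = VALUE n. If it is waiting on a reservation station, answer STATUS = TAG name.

c1: issue MUL r0<-Mul1 | r0:Mul1,r1:1,r2:7,r3:5,r4:9
c2: issue SUB r3<-Add1 | r0:Mul1,r1:1,r2:7,r3:Add1,r4:9
c3: issue ADD r4<-Add2 | r0:Mul1,r1:1,r2:7,r3:Add1,r4:Add2
c4: issue ADD r4<-Add3 | r0:Mul1,r1:1,r2:7,r3:Add1,r4:Add3
c5: CDB Mul1=35; stall | r0:35,r1:1,r2:7,r3:Add1,r4:Add3
c6: stall | r0:35,r1:1,r2:7,r3:Add1,r4:Add3
c7: stall | r0:35,r1:1,r2:7,r3:Add1,r4:Add3
c8: CDB Add1=34; issue SUB r3<-Add1 | r0:35,r1:1,r2:7,r3:Add1,r4:Add3
c9: CDB Add2=44; issue SUB r0<-Add2 | r0:Add2,r1:1,r2:7,r3:Add1,r4:Add3
c10: stall | r0:Add2,r1:1,r2:7,r3:Add1,r4:Add3
c11: CDB Add1=6; issue ADD r1<-Add1 | r0:Add2,r1:Add1,r2:7,r3:6,r4:Add3
c12: CDB Add3=69; issue ADD r0<-Add3 | r0:Add3,r1:Add1,r2:7,r3:6,r4:69
c13: stall | r0:Add3,r1:Add1,r2:7,r3:6,r4:69
c14: stall | r0:Add3,r1:Add1,r2:7,r3:6,r4:69
c15: CDB Add1=138; issue ADD r4<-Add1 | r0:Add3,r1:138,r2:7,r3:6,r4:Add1
c16: CDB Add2=-34; issue ADD r0<-Add2 | r0:Add2,r1:138,r2:7,r3:6,r4:Add1
c17: CDB Add3=14 | r0:Add2,r1:138,r2:7,r3:6,r4:Add1
c18: CDB Add1=145 | r0:Add2,r1:138,r2:7,r3:6,r4:145
c19: - | r0:Add2,r1:138,r2:7,r3:6,r4:145
c20: - | r0:Add2,r1:138,r2:7,r3:6,r4:145
c21: CDB Add2=283 | r0:283,r1:138,r2:7,r3:6,r4:145

STATUS = VALUE 283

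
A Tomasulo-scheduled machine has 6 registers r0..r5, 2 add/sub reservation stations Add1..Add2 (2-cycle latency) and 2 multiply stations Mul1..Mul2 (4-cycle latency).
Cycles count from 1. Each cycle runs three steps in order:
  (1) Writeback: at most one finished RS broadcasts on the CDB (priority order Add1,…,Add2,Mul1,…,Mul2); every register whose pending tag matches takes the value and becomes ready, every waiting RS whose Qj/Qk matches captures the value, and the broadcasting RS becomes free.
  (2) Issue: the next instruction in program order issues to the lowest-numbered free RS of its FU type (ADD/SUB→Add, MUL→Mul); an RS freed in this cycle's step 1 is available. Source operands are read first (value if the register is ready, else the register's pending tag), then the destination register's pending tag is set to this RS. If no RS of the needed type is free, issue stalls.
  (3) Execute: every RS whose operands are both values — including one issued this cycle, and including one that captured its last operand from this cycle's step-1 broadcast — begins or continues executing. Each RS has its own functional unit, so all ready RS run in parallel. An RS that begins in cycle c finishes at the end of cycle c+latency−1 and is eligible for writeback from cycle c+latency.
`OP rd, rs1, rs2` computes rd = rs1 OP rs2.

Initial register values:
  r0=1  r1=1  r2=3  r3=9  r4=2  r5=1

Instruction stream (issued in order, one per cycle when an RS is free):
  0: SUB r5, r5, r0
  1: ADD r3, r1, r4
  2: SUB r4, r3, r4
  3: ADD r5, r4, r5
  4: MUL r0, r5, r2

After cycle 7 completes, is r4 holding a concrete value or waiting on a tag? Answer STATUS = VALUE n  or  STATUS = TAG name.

STATUS = VALUE 1

  c1: issue SUB r5<-Add1  regs: r0:1,r1:1,r2:3,r3:9,r4:2,r5:Add1
  c2: issue ADD r3<-Add2  regs: r0:1,r1:1,r2:3,r3:Add2,r4:2,r5:Add1
  c3: CDB Add1=0; issue SUB r4<-Add1  regs: r0:1,r1:1,r2:3,r3:Add2,r4:Add1,r5:0
  c4: CDB Add2=3; issue ADD r5<-Add2  regs: r0:1,r1:1,r2:3,r3:3,r4:Add1,r5:Add2
  c5: issue MUL r0<-Mul1  regs: r0:Mul1,r1:1,r2:3,r3:3,r4:Add1,r5:Add2
  c6: CDB Add1=1  regs: r0:Mul1,r1:1,r2:3,r3:3,r4:1,r5:Add2
  c7: -  regs: r0:Mul1,r1:1,r2:3,r3:3,r4:1,r5:Add2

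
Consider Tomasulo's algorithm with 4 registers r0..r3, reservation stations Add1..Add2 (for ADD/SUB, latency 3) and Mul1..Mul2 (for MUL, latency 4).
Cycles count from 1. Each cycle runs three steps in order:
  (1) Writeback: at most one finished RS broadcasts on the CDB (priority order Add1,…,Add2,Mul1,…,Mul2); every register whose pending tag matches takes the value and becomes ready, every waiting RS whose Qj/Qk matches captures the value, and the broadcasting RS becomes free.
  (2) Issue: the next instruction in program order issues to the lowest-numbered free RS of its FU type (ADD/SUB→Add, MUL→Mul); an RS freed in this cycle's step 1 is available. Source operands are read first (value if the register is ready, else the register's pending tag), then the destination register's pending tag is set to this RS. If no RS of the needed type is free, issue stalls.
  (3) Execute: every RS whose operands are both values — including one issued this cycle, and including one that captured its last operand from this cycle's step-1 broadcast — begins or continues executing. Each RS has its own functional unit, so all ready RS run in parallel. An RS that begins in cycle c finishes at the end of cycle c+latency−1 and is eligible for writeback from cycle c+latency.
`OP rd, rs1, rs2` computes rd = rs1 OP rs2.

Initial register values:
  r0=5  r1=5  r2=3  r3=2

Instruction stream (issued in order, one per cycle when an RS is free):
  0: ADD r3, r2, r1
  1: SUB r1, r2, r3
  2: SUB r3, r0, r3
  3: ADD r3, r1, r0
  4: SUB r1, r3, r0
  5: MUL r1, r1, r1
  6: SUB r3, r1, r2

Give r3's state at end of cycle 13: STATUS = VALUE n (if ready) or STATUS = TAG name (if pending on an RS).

STATUS = TAG Add1

cycle 1: issue ADD r3<-Add1 // r0:5,r1:5,r2:3,r3:Add1
cycle 2: issue SUB r1<-Add2 // r0:5,r1:Add2,r2:3,r3:Add1
cycle 3: stall // r0:5,r1:Add2,r2:3,r3:Add1
cycle 4: CDB Add1=8; issue SUB r3<-Add1 // r0:5,r1:Add2,r2:3,r3:Add1
cycle 5: stall // r0:5,r1:Add2,r2:3,r3:Add1
cycle 6: stall // r0:5,r1:Add2,r2:3,r3:Add1
cycle 7: CDB Add1=-3; issue ADD r3<-Add1 // r0:5,r1:Add2,r2:3,r3:Add1
cycle 8: CDB Add2=-5; issue SUB r1<-Add2 // r0:5,r1:Add2,r2:3,r3:Add1
cycle 9: issue MUL r1<-Mul1 // r0:5,r1:Mul1,r2:3,r3:Add1
cycle 10: stall // r0:5,r1:Mul1,r2:3,r3:Add1
cycle 11: CDB Add1=0; issue SUB r3<-Add1 // r0:5,r1:Mul1,r2:3,r3:Add1
cycle 12: - // r0:5,r1:Mul1,r2:3,r3:Add1
cycle 13: - // r0:5,r1:Mul1,r2:3,r3:Add1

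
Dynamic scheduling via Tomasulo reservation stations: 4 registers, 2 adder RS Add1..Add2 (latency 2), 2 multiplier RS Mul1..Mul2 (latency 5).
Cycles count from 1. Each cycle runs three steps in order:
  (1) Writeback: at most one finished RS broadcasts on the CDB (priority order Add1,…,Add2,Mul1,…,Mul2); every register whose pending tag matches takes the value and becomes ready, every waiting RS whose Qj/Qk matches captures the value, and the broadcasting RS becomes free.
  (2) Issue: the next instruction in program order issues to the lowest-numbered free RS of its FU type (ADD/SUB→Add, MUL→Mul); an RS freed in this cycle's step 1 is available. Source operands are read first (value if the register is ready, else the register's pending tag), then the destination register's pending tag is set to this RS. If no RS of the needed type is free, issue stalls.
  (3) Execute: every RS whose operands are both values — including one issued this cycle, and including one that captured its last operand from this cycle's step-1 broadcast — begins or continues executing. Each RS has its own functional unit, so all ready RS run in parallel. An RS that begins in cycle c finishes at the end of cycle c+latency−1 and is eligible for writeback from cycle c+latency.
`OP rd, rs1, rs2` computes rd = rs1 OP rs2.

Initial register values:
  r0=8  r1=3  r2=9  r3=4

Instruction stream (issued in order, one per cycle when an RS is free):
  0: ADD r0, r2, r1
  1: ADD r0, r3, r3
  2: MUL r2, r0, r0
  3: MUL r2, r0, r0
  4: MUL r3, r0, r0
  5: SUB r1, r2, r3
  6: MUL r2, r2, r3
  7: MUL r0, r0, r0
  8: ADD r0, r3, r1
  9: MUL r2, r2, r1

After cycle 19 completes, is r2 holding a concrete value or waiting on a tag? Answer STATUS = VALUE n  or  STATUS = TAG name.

c1: issue ADD r0<-Add1 | r0:Add1,r1:3,r2:9,r3:4
c2: issue ADD r0<-Add2 | r0:Add2,r1:3,r2:9,r3:4
c3: CDB Add1=12; issue MUL r2<-Mul1 | r0:Add2,r1:3,r2:Mul1,r3:4
c4: CDB Add2=8; issue MUL r2<-Mul2 | r0:8,r1:3,r2:Mul2,r3:4
c5: stall | r0:8,r1:3,r2:Mul2,r3:4
c6: stall | r0:8,r1:3,r2:Mul2,r3:4
c7: stall | r0:8,r1:3,r2:Mul2,r3:4
c8: stall | r0:8,r1:3,r2:Mul2,r3:4
c9: CDB Mul1=64; issue MUL r3<-Mul1 | r0:8,r1:3,r2:Mul2,r3:Mul1
c10: CDB Mul2=64; issue SUB r1<-Add1 | r0:8,r1:Add1,r2:64,r3:Mul1
c11: issue MUL r2<-Mul2 | r0:8,r1:Add1,r2:Mul2,r3:Mul1
c12: stall | r0:8,r1:Add1,r2:Mul2,r3:Mul1
c13: stall | r0:8,r1:Add1,r2:Mul2,r3:Mul1
c14: CDB Mul1=64; issue MUL r0<-Mul1 | r0:Mul1,r1:Add1,r2:Mul2,r3:64
c15: issue ADD r0<-Add2 | r0:Add2,r1:Add1,r2:Mul2,r3:64
c16: CDB Add1=0; stall | r0:Add2,r1:0,r2:Mul2,r3:64
c17: stall | r0:Add2,r1:0,r2:Mul2,r3:64
c18: CDB Add2=64; stall | r0:64,r1:0,r2:Mul2,r3:64
c19: CDB Mul1=64; issue MUL r2<-Mul1 | r0:64,r1:0,r2:Mul1,r3:64

STATUS = TAG Mul1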